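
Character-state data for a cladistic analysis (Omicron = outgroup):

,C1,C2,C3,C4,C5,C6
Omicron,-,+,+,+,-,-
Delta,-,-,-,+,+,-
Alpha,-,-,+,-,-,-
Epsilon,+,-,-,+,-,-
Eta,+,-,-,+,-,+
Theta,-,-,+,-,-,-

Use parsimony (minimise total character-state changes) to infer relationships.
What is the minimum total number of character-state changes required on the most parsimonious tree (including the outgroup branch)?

Character polarity is set by the outgroup: the derived state is whichever differs from the outgroup's state, so for C2, C3, C4 the derived state is '-', and for the remaining characters it is '+'.
C1: derived state '+' in Epsilon and Eta only — synapomorphy for {Epsilon, Eta}.
C2 (derived state '-') is shared by all ingroup taxa — unites the whole ingroup.
C3 (derived state '-') is shared by Delta, Epsilon, and Eta — a synapomorphy uniting that clade.
Only Alpha and Theta show the derived state '-' for C4, supporting them as a clade.
C5: derived state '+' in Delta only — an autapomorphy, so it tells us nothing about relationships among taxa.
C6: derived state '+' in Eta only — an autapomorphy, so it tells us nothing about relationships among taxa.
Most parsimonious ingroup topology: ((Delta,(Epsilon,Eta)),(Alpha,Theta)).
Changes per character on this tree: C1: 1; C2: 1; C3: 1; C4: 1; C5: 1; C6: 1.
Total = 6.

6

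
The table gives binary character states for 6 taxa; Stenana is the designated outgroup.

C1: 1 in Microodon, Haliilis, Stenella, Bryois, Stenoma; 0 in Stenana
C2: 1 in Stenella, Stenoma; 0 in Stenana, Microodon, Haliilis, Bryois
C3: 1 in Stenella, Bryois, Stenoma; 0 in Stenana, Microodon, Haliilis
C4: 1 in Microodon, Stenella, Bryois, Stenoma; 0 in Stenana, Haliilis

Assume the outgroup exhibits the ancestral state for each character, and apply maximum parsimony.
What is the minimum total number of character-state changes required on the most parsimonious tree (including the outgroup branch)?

4

The outgroup has state '0' for every character, so '1' is the derived state throughout.
All ingroup taxa share the derived state '1' for C1; it defines the ingroup but does not resolve relationships within it.
Only Stenella and Stenoma show the derived state '1' for C2, supporting them as a clade.
C3: derived state '1' in Bryois, Stenella, and Stenoma only — synapomorphy for {Bryois, Stenella, Stenoma}.
Only Bryois, Microodon, Stenella, and Stenoma show the derived state '1' for C4, supporting them as a clade.
Most parsimonious ingroup topology: ((((Stenella,Stenoma),Bryois),Microodon),Haliilis).
Changes per character on this tree: C1: 1; C2: 1; C3: 1; C4: 1.
Total = 4.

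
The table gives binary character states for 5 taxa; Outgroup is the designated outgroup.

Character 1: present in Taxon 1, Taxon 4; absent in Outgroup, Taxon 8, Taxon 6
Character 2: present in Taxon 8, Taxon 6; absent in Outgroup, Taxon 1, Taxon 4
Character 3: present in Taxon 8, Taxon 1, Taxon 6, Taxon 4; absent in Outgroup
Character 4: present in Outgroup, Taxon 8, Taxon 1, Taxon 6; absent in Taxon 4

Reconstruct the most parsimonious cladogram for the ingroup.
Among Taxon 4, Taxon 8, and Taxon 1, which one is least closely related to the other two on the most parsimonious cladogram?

Character polarity is set by the outgroup: the derived state is whichever differs from the outgroup's state, so for Character 4 the derived state is 'absent', and for the remaining characters it is 'present'.
Only Taxon 1 and Taxon 4 show the derived state 'present' for Character 1, supporting them as a clade.
Character 2 (derived state 'present') is shared by Taxon 6 and Taxon 8 — a synapomorphy uniting that clade.
All ingroup taxa share the derived state 'present' for Character 3; it defines the ingroup but does not resolve relationships within it.
Character 4: derived state 'absent' in Taxon 4 only — an autapomorphy, so it tells us nothing about relationships among taxa.
Most parsimonious ingroup topology: ((Taxon 8,Taxon 6),(Taxon 1,Taxon 4)).
Taxon 1 and Taxon 4 share a more recent common ancestor with each other than either does with Taxon 8, so Taxon 8 is the least closely related of the three.

Taxon 8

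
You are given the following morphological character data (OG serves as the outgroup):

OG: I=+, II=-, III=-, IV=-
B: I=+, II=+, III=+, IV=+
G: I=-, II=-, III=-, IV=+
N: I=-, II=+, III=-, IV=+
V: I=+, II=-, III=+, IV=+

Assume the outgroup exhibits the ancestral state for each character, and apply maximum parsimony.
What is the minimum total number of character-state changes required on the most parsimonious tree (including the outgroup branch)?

Character polarity is set by the outgroup: the derived state is whichever differs from the outgroup's state, so for I the derived state is '-', and for the remaining characters it is '+'.
Only G and N show the derived state '-' for I, supporting them as a clade.
II groups B and N, which is incompatible with the clades supported by the remaining characters; treating it as convergent (homoplasy) costs fewer steps than any alternative tree.
III (derived state '+') is shared by B and V — a synapomorphy uniting that clade.
All ingroup taxa share the derived state '+' for IV; it defines the ingroup but does not resolve relationships within it.
Most parsimonious ingroup topology: ((B,V),(G,N)).
Changes per character on this tree: I: 1; II: 2; III: 1; IV: 1.
Total = 5.

5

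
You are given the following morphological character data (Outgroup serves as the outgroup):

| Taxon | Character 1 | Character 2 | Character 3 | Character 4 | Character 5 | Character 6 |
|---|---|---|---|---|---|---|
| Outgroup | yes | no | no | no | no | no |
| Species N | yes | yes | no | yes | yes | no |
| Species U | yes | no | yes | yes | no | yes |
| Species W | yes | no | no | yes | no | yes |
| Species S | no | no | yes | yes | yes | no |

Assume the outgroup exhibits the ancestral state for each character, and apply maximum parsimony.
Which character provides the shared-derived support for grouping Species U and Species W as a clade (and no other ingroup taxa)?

Character 6

Character polarity is set by the outgroup: the derived state is whichever differs from the outgroup's state, so for Character 1 the derived state is 'no', and for the remaining characters it is 'yes'.
Character 1: derived state 'no' in Species S only — an autapomorphy, so it tells us nothing about relationships among taxa.
Character 2: derived state 'yes' in Species N only — an autapomorphy, so it tells us nothing about relationships among taxa.
Character 3 (state 'yes') occurs in Species S and Species U but conflicts with the nesting implied by the other characters — most parsimoniously interpreted as homoplasy.
All ingroup taxa share the derived state 'yes' for Character 4; it defines the ingroup but does not resolve relationships within it.
Only Species N and Species S show the derived state 'yes' for Character 5, supporting them as a clade.
Only Species U and Species W show the derived state 'yes' for Character 6, supporting them as a clade.
Most parsimonious ingroup topology: ((Species N,Species S),(Species U,Species W)).
The clade {Species U, Species W} is supported by Character 6: its derived state 'yes' occurs in exactly those taxa and in no other taxon (including the outgroup).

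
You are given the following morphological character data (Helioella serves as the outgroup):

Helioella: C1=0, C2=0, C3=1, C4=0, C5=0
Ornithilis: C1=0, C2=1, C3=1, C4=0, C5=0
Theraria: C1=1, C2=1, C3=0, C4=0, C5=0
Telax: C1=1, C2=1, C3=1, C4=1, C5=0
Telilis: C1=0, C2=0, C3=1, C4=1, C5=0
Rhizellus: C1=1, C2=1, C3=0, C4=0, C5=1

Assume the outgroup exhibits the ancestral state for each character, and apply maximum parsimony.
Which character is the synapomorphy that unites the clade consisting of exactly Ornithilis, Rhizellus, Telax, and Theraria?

Character polarity is set by the outgroup: the derived state is whichever differs from the outgroup's state, so for C3 the derived state is '0', and for the remaining characters it is '1'.
C1 (derived state '1') is shared by Rhizellus, Telax, and Theraria — a synapomorphy uniting that clade.
C2 (derived state '1') is shared by Ornithilis, Rhizellus, Telax, and Theraria — a synapomorphy uniting that clade.
C3 (derived state '0') is shared by Rhizellus and Theraria — a synapomorphy uniting that clade.
C4 (state '1') occurs in Telax and Telilis but conflicts with the nesting implied by the other characters — most parsimoniously interpreted as homoplasy.
C5 (derived state '1') is unique to Rhizellus (autapomorphy; uninformative for grouping).
Most parsimonious ingroup topology: ((Ornithilis,((Theraria,Rhizellus),Telax)),Telilis).
The clade {Ornithilis, Rhizellus, Telax, Theraria} is supported by C2: its derived state '1' occurs in exactly those taxa and in no other taxon (including the outgroup).

C2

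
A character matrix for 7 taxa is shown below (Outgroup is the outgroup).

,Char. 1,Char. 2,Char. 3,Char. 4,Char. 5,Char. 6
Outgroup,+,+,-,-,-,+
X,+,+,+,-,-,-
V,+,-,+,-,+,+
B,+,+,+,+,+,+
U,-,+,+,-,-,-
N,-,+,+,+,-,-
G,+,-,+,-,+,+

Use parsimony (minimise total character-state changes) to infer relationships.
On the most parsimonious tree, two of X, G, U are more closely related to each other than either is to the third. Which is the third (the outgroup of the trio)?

Character polarity is set by the outgroup: the derived state is whichever differs from the outgroup's state, so for Char. 1, Char. 2, Char. 6 the derived state is '-', and for the remaining characters it is '+'.
Char. 1: derived state '-' in N and U only — synapomorphy for {N, U}.
Char. 2: derived state '-' in G and V only — synapomorphy for {G, V}.
Char. 3 (derived state '+') is shared by all ingroup taxa — unites the whole ingroup.
Char. 4 groups B and N, which is incompatible with the clades supported by the remaining characters; treating it as convergent (homoplasy) costs fewer steps than any alternative tree.
Char. 5 (derived state '+') is shared by B, G, and V — a synapomorphy uniting that clade.
Only N, U, and X show the derived state '-' for Char. 6, supporting them as a clade.
Most parsimonious ingroup topology: ((X,(U,N)),((V,G),B)).
X and U share a more recent common ancestor with each other than either does with G, so G is the least closely related of the three.

G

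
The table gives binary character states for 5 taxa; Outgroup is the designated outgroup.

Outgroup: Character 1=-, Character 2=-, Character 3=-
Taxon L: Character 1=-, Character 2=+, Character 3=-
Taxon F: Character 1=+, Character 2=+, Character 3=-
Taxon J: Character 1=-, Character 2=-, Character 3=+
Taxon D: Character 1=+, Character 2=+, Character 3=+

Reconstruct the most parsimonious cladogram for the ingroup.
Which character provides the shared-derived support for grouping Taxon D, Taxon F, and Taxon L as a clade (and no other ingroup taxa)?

The outgroup has state '-' for every character, so '+' is the derived state throughout.
Character 1 (derived state '+') is shared by Taxon D and Taxon F — a synapomorphy uniting that clade.
Only Taxon D, Taxon F, and Taxon L show the derived state '+' for Character 2, supporting them as a clade.
Character 3 (state '+') occurs in Taxon D and Taxon J but conflicts with the nesting implied by the other characters — most parsimoniously interpreted as homoplasy.
Most parsimonious ingroup topology: ((Taxon L,(Taxon F,Taxon D)),Taxon J).
The clade {Taxon D, Taxon F, Taxon L} is supported by Character 2: its derived state '+' occurs in exactly those taxa and in no other taxon (including the outgroup).

Character 2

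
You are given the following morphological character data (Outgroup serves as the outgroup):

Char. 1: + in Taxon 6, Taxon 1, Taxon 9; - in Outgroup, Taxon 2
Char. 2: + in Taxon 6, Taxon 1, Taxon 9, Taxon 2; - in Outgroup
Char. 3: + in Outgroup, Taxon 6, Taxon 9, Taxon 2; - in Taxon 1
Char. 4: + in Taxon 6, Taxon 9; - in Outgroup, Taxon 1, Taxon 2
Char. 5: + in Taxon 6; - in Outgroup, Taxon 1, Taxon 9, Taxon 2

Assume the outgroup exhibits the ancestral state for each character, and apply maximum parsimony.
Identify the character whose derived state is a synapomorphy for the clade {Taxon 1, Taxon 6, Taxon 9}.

Character polarity is set by the outgroup: the derived state is whichever differs from the outgroup's state, so for Char. 3 the derived state is '-', and for the remaining characters it is '+'.
Only Taxon 1, Taxon 6, and Taxon 9 show the derived state '+' for Char. 1, supporting them as a clade.
All ingroup taxa share the derived state '+' for Char. 2; it defines the ingroup but does not resolve relationships within it.
Char. 3: derived state '-' in Taxon 1 only — an autapomorphy, so it tells us nothing about relationships among taxa.
Only Taxon 6 and Taxon 9 show the derived state '+' for Char. 4, supporting them as a clade.
Char. 5 (derived state '+') is unique to Taxon 6 (autapomorphy; uninformative for grouping).
Most parsimonious ingroup topology: (((Taxon 6,Taxon 9),Taxon 1),Taxon 2).
The clade {Taxon 1, Taxon 6, Taxon 9} is supported by Char. 1: its derived state '+' occurs in exactly those taxa and in no other taxon (including the outgroup).

Char. 1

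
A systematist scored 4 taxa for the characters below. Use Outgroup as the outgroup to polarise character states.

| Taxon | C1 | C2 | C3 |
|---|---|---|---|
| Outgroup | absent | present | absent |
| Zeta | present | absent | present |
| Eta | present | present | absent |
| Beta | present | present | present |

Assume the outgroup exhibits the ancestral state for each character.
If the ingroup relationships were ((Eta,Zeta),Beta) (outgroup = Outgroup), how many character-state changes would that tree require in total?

Map each character onto ((Eta,Zeta),Beta) (rooted by Outgroup) and count the minimum state changes it requires (Fitch parsimony):
C1: 1; C2: 1; C3: 2.
Total tree length = 4.

4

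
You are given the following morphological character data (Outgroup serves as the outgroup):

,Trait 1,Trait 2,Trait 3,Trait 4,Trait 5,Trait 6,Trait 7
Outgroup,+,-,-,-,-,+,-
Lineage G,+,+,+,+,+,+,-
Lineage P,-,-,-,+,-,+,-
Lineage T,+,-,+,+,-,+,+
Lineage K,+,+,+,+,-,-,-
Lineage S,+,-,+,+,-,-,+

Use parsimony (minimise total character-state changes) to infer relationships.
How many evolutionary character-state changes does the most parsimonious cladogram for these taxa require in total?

8

Character polarity is set by the outgroup: the derived state is whichever differs from the outgroup's state, so for Trait 1, Trait 6 the derived state is '-', and for the remaining characters it is '+'.
Trait 1: derived state '-' in Lineage P only — an autapomorphy, so it tells us nothing about relationships among taxa.
Only Lineage G and Lineage K show the derived state '+' for Trait 2, supporting them as a clade.
Trait 3 (derived state '+') is shared by Lineage G, Lineage K, Lineage S, and Lineage T — a synapomorphy uniting that clade.
Trait 4 (derived state '+') is shared by all ingroup taxa — unites the whole ingroup.
Trait 5: derived state '+' in Lineage G only — an autapomorphy, so it tells us nothing about relationships among taxa.
Trait 6 groups Lineage K and Lineage S, which is incompatible with the clades supported by the remaining characters; treating it as convergent (homoplasy) costs fewer steps than any alternative tree.
Trait 7: derived state '+' in Lineage S and Lineage T only — synapomorphy for {Lineage S, Lineage T}.
Most parsimonious ingroup topology: (((Lineage G,Lineage K),(Lineage T,Lineage S)),Lineage P).
Changes per character on this tree: Trait 1: 1; Trait 2: 1; Trait 3: 1; Trait 4: 1; Trait 5: 1; Trait 6: 2; Trait 7: 1.
Total = 8.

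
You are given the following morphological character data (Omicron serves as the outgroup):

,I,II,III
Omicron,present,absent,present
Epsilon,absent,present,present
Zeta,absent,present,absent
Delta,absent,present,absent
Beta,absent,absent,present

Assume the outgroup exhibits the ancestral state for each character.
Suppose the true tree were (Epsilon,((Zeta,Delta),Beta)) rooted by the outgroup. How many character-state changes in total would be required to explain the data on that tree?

4

Map each character onto (Epsilon,((Zeta,Delta),Beta)) (rooted by Omicron) and count the minimum state changes it requires (Fitch parsimony):
I: 1; II: 2; III: 1.
Total tree length = 4.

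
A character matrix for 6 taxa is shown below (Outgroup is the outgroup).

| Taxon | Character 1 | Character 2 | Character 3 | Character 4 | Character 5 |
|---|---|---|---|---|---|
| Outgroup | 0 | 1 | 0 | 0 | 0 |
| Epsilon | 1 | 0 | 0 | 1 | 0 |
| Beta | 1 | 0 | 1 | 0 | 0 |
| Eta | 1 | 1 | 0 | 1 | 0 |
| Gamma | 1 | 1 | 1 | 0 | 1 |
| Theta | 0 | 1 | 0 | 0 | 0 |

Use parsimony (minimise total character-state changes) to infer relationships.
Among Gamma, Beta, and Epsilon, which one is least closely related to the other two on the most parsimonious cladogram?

Character polarity is set by the outgroup: the derived state is whichever differs from the outgroup's state, so for Character 2 the derived state is '0', and for the remaining characters it is '1'.
Character 1 (derived state '1') is shared by Beta, Epsilon, Eta, and Gamma — a synapomorphy uniting that clade.
Character 2 groups Beta and Epsilon, which is incompatible with the clades supported by the remaining characters; treating it as convergent (homoplasy) costs fewer steps than any alternative tree.
Character 3: derived state '1' in Beta and Gamma only — synapomorphy for {Beta, Gamma}.
Character 4: derived state '1' in Epsilon and Eta only — synapomorphy for {Epsilon, Eta}.
Character 5 (derived state '1') is unique to Gamma (autapomorphy; uninformative for grouping).
Most parsimonious ingroup topology: (((Epsilon,Eta),(Beta,Gamma)),Theta).
Beta and Gamma share a more recent common ancestor with each other than either does with Epsilon, so Epsilon is the least closely related of the three.

Epsilon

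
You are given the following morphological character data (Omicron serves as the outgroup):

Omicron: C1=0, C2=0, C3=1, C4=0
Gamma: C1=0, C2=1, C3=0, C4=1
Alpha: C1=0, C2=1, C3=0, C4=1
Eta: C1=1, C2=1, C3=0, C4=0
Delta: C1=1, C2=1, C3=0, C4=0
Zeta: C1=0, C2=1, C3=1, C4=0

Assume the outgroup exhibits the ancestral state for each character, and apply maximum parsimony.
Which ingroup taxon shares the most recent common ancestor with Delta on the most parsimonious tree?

Character polarity is set by the outgroup: the derived state is whichever differs from the outgroup's state, so for C3 the derived state is '0', and for the remaining characters it is '1'.
C1 (derived state '1') is shared by Delta and Eta — a synapomorphy uniting that clade.
C2 (derived state '1') is shared by all ingroup taxa — unites the whole ingroup.
C3: derived state '0' in Alpha, Delta, Eta, and Gamma only — synapomorphy for {Alpha, Delta, Eta, Gamma}.
C4: derived state '1' in Alpha and Gamma only — synapomorphy for {Alpha, Gamma}.
Most parsimonious ingroup topology: (((Gamma,Alpha),(Eta,Delta)),Zeta).
Delta and Eta form a cherry on this tree, so they are sister taxa.

Eta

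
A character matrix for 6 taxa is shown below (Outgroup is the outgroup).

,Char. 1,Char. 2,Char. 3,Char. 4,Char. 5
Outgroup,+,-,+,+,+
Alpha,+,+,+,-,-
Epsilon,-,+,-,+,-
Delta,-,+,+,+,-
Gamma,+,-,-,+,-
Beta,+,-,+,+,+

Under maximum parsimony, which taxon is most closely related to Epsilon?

Delta

Character polarity is set by the outgroup: the derived state is whichever differs from the outgroup's state, so for Char. 1, Char. 3, Char. 4, Char. 5 the derived state is '-', and for the remaining characters it is '+'.
Only Delta and Epsilon show the derived state '-' for Char. 1, supporting them as a clade.
Only Alpha, Delta, and Epsilon show the derived state '+' for Char. 2, supporting them as a clade.
Char. 3 (state '-') occurs in Epsilon and Gamma but conflicts with the nesting implied by the other characters — most parsimoniously interpreted as homoplasy.
Char. 4 (derived state '-') is unique to Alpha (autapomorphy; uninformative for grouping).
Only Alpha, Delta, Epsilon, and Gamma show the derived state '-' for Char. 5, supporting them as a clade.
Most parsimonious ingroup topology: (((Alpha,(Epsilon,Delta)),Gamma),Beta).
Epsilon and Delta form a cherry on this tree, so they are sister taxa.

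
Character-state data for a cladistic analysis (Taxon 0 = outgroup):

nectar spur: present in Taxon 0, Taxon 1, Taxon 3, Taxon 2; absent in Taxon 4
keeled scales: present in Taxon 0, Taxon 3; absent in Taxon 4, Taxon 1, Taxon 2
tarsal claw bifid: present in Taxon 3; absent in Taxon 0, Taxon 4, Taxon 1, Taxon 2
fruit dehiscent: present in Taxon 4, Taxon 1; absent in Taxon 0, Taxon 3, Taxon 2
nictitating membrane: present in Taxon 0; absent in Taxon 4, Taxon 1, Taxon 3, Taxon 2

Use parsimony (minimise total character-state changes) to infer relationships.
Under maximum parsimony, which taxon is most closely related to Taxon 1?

Taxon 4

Character polarity is set by the outgroup: the derived state is whichever differs from the outgroup's state, so for nectar spur, keeled scales, nictitating membrane the derived state is 'absent', and for the remaining characters it is 'present'.
nectar spur (derived state 'absent') is unique to Taxon 4 (autapomorphy; uninformative for grouping).
Only Taxon 1, Taxon 2, and Taxon 4 show the derived state 'absent' for keeled scales, supporting them as a clade.
tarsal claw bifid: derived state 'present' in Taxon 3 only — an autapomorphy, so it tells us nothing about relationships among taxa.
fruit dehiscent: derived state 'present' in Taxon 1 and Taxon 4 only — synapomorphy for {Taxon 1, Taxon 4}.
nictitating membrane (derived state 'absent') is shared by all ingroup taxa — unites the whole ingroup.
Most parsimonious ingroup topology: (((Taxon 4,Taxon 1),Taxon 2),Taxon 3).
Taxon 1 and Taxon 4 form a cherry on this tree, so they are sister taxa.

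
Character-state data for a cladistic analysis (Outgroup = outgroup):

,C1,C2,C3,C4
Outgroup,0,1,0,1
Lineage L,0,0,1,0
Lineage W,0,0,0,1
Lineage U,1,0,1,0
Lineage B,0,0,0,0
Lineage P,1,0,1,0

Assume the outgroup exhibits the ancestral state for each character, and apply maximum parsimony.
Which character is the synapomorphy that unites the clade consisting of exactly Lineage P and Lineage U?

C1

Character polarity is set by the outgroup: the derived state is whichever differs from the outgroup's state, so for C2, C4 the derived state is '0', and for the remaining characters it is '1'.
C1 (derived state '1') is shared by Lineage P and Lineage U — a synapomorphy uniting that clade.
C2 (derived state '0') is shared by all ingroup taxa — unites the whole ingroup.
C3: derived state '1' in Lineage L, Lineage P, and Lineage U only — synapomorphy for {Lineage L, Lineage P, Lineage U}.
Only Lineage B, Lineage L, Lineage P, and Lineage U show the derived state '0' for C4, supporting them as a clade.
Most parsimonious ingroup topology: (((Lineage L,(Lineage U,Lineage P)),Lineage B),Lineage W).
The clade {Lineage P, Lineage U} is supported by C1: its derived state '1' occurs in exactly those taxa and in no other taxon (including the outgroup).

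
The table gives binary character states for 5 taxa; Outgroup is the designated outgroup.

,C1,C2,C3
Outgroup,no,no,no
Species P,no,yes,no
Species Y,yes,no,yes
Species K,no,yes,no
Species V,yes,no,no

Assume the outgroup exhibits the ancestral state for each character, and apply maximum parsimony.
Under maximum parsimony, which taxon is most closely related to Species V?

The outgroup has state 'no' for every character, so 'yes' is the derived state throughout.
C1: derived state 'yes' in Species V and Species Y only — synapomorphy for {Species V, Species Y}.
Only Species K and Species P show the derived state 'yes' for C2, supporting them as a clade.
C3 (derived state 'yes') is unique to Species Y (autapomorphy; uninformative for grouping).
Most parsimonious ingroup topology: ((Species P,Species K),(Species Y,Species V)).
Species V and Species Y form a cherry on this tree, so they are sister taxa.

Species Y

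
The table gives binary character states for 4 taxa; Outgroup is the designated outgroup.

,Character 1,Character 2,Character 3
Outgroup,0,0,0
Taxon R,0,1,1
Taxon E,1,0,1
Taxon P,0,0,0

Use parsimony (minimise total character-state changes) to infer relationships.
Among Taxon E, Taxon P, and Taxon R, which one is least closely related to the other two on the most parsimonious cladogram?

Taxon P

The outgroup has state '0' for every character, so '1' is the derived state throughout.
Character 1: derived state '1' in Taxon E only — an autapomorphy, so it tells us nothing about relationships among taxa.
Character 2: derived state '1' in Taxon R only — an autapomorphy, so it tells us nothing about relationships among taxa.
Character 3: derived state '1' in Taxon E and Taxon R only — synapomorphy for {Taxon E, Taxon R}.
Most parsimonious ingroup topology: ((Taxon R,Taxon E),Taxon P).
Taxon E and Taxon R share a more recent common ancestor with each other than either does with Taxon P, so Taxon P is the least closely related of the three.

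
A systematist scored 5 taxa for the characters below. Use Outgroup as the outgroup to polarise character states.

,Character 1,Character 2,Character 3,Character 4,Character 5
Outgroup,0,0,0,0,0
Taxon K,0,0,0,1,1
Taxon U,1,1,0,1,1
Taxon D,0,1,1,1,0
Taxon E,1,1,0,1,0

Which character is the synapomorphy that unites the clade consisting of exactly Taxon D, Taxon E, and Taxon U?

Character 2

The outgroup has state '0' for every character, so '1' is the derived state throughout.
Character 1: derived state '1' in Taxon E and Taxon U only — synapomorphy for {Taxon E, Taxon U}.
Only Taxon D, Taxon E, and Taxon U show the derived state '1' for Character 2, supporting them as a clade.
Character 3: derived state '1' in Taxon D only — an autapomorphy, so it tells us nothing about relationships among taxa.
All ingroup taxa share the derived state '1' for Character 4; it defines the ingroup but does not resolve relationships within it.
Character 5 (state '1') occurs in Taxon K and Taxon U but conflicts with the nesting implied by the other characters — most parsimoniously interpreted as homoplasy.
Most parsimonious ingroup topology: (Taxon K,((Taxon U,Taxon E),Taxon D)).
The clade {Taxon D, Taxon E, Taxon U} is supported by Character 2: its derived state '1' occurs in exactly those taxa and in no other taxon (including the outgroup).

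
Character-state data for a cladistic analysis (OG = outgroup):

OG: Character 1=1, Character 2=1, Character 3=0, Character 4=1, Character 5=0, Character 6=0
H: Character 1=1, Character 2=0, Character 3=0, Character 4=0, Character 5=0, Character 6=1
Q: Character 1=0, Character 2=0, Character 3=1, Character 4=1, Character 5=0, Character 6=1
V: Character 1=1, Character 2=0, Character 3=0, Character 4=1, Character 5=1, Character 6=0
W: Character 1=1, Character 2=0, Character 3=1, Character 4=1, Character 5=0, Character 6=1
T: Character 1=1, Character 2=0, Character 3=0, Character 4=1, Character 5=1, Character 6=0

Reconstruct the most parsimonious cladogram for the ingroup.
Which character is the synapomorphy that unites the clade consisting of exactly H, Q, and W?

Character 6

Character polarity is set by the outgroup: the derived state is whichever differs from the outgroup's state, so for Character 1, Character 2, Character 4 the derived state is '0', and for the remaining characters it is '1'.
Character 1 (derived state '0') is unique to Q (autapomorphy; uninformative for grouping).
Character 2 (derived state '0') is shared by all ingroup taxa — unites the whole ingroup.
Only Q and W show the derived state '1' for Character 3, supporting them as a clade.
Character 4: derived state '0' in H only — an autapomorphy, so it tells us nothing about relationships among taxa.
Character 5 (derived state '1') is shared by T and V — a synapomorphy uniting that clade.
Character 6: derived state '1' in H, Q, and W only — synapomorphy for {H, Q, W}.
Most parsimonious ingroup topology: ((H,(Q,W)),(V,T)).
The clade {H, Q, W} is supported by Character 6: its derived state '1' occurs in exactly those taxa and in no other taxon (including the outgroup).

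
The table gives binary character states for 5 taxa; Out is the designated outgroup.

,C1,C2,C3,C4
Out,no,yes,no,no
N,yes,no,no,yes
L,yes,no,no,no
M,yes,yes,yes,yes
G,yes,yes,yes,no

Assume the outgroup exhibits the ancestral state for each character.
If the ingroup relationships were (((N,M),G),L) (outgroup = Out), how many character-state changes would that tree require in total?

Map each character onto (((N,M),G),L) (rooted by Out) and count the minimum state changes it requires (Fitch parsimony):
C1: 1; C2: 2; C3: 2; C4: 1.
Total tree length = 6.

6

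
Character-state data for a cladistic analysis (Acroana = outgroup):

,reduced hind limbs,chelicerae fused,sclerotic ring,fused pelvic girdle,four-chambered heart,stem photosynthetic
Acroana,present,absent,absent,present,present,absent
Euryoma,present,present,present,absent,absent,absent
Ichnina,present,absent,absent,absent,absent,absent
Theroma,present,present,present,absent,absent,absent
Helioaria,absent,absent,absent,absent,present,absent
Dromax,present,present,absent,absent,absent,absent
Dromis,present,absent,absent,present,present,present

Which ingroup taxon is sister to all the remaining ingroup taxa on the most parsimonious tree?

Dromis

Character polarity is set by the outgroup: the derived state is whichever differs from the outgroup's state, so for reduced hind limbs, fused pelvic girdle, four-chambered heart the derived state is 'absent', and for the remaining characters it is 'present'.
reduced hind limbs (derived state 'absent') is unique to Helioaria (autapomorphy; uninformative for grouping).
chelicerae fused: derived state 'present' in Dromax, Euryoma, and Theroma only — synapomorphy for {Dromax, Euryoma, Theroma}.
sclerotic ring (derived state 'present') is shared by Euryoma and Theroma — a synapomorphy uniting that clade.
fused pelvic girdle (derived state 'absent') is shared by Dromax, Euryoma, Helioaria, Ichnina, and Theroma — a synapomorphy uniting that clade.
four-chambered heart (derived state 'absent') is shared by Dromax, Euryoma, Ichnina, and Theroma — a synapomorphy uniting that clade.
stem photosynthetic (derived state 'present') is unique to Dromis (autapomorphy; uninformative for grouping).
Most parsimonious ingroup topology: (((((Euryoma,Theroma),Dromax),Ichnina),Helioaria),Dromis).
Dromis is sister to the clade containing all other ingroup taxa, so it is the earliest-diverging (most basal) ingroup lineage.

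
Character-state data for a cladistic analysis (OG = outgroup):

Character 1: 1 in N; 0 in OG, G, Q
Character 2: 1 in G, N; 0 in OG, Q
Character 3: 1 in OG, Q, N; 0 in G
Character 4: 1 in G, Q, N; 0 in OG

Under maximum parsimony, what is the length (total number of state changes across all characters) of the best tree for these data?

Character polarity is set by the outgroup: the derived state is whichever differs from the outgroup's state, so for Character 3 the derived state is '0', and for the remaining characters it is '1'.
Character 1: derived state '1' in N only — an autapomorphy, so it tells us nothing about relationships among taxa.
Only G and N show the derived state '1' for Character 2, supporting them as a clade.
Character 3 (derived state '0') is unique to G (autapomorphy; uninformative for grouping).
Character 4 (derived state '1') is shared by all ingroup taxa — unites the whole ingroup.
Most parsimonious ingroup topology: ((G,N),Q).
Changes per character on this tree: Character 1: 1; Character 2: 1; Character 3: 1; Character 4: 1.
Total = 4.

4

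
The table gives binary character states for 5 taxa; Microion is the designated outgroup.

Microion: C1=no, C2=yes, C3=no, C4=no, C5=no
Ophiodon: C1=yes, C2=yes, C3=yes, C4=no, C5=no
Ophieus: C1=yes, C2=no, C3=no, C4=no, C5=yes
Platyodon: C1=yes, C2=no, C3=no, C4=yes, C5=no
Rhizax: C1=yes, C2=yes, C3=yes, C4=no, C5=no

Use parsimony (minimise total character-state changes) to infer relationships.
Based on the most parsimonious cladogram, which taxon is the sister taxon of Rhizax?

Character polarity is set by the outgroup: the derived state is whichever differs from the outgroup's state, so for C2 the derived state is 'no', and for the remaining characters it is 'yes'.
C1 (derived state 'yes') is shared by all ingroup taxa — unites the whole ingroup.
C2: derived state 'no' in Ophieus and Platyodon only — synapomorphy for {Ophieus, Platyodon}.
Only Ophiodon and Rhizax show the derived state 'yes' for C3, supporting them as a clade.
C4 (derived state 'yes') is unique to Platyodon (autapomorphy; uninformative for grouping).
C5: derived state 'yes' in Ophieus only — an autapomorphy, so it tells us nothing about relationships among taxa.
Most parsimonious ingroup topology: ((Ophiodon,Rhizax),(Ophieus,Platyodon)).
Rhizax and Ophiodon form a cherry on this tree, so they are sister taxa.

Ophiodon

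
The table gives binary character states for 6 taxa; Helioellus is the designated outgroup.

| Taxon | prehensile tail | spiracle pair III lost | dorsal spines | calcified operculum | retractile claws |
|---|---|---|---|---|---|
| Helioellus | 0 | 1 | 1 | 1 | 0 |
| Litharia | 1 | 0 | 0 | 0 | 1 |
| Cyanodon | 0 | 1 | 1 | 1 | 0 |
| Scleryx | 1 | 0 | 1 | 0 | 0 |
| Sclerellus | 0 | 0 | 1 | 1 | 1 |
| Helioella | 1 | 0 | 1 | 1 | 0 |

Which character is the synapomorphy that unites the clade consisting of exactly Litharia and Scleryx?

calcified operculum

Character polarity is set by the outgroup: the derived state is whichever differs from the outgroup's state, so for spiracle pair III lost, dorsal spines, calcified operculum the derived state is '0', and for the remaining characters it is '1'.
Only Helioella, Litharia, and Scleryx show the derived state '1' for prehensile tail, supporting them as a clade.
spiracle pair III lost: derived state '0' in Helioella, Litharia, Sclerellus, and Scleryx only — synapomorphy for {Helioella, Litharia, Sclerellus, Scleryx}.
dorsal spines (derived state '0') is unique to Litharia (autapomorphy; uninformative for grouping).
calcified operculum: derived state '0' in Litharia and Scleryx only — synapomorphy for {Litharia, Scleryx}.
retractile claws (state '1') occurs in Litharia and Sclerellus but conflicts with the nesting implied by the other characters — most parsimoniously interpreted as homoplasy.
Most parsimonious ingroup topology: ((((Litharia,Scleryx),Helioella),Sclerellus),Cyanodon).
The clade {Litharia, Scleryx} is supported by calcified operculum: its derived state '0' occurs in exactly those taxa and in no other taxon (including the outgroup).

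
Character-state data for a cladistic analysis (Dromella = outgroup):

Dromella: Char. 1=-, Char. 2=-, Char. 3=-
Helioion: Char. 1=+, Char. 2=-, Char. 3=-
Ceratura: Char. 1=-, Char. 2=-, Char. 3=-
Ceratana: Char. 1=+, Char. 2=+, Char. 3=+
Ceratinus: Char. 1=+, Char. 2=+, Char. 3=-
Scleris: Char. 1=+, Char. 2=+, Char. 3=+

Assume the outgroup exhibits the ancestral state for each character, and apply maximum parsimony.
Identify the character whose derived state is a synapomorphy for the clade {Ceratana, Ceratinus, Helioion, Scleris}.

Char. 1

The outgroup has state '-' for every character, so '+' is the derived state throughout.
Char. 1: derived state '+' in Ceratana, Ceratinus, Helioion, and Scleris only — synapomorphy for {Ceratana, Ceratinus, Helioion, Scleris}.
Char. 2: derived state '+' in Ceratana, Ceratinus, and Scleris only — synapomorphy for {Ceratana, Ceratinus, Scleris}.
Only Ceratana and Scleris show the derived state '+' for Char. 3, supporting them as a clade.
Most parsimonious ingroup topology: ((Helioion,((Ceratana,Scleris),Ceratinus)),Ceratura).
The clade {Ceratana, Ceratinus, Helioion, Scleris} is supported by Char. 1: its derived state '+' occurs in exactly those taxa and in no other taxon (including the outgroup).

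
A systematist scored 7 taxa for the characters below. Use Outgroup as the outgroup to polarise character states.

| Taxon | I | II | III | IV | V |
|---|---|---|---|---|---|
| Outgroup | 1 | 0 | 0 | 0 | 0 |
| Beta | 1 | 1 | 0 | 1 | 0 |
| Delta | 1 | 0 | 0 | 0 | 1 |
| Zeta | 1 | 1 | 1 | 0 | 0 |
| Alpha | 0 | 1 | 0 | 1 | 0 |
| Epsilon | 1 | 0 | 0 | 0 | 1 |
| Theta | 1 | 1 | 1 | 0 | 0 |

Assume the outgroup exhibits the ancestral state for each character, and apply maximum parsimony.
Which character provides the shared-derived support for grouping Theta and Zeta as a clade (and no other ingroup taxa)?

III

Character polarity is set by the outgroup: the derived state is whichever differs from the outgroup's state, so for I the derived state is '0', and for the remaining characters it is '1'.
I: derived state '0' in Alpha only — an autapomorphy, so it tells us nothing about relationships among taxa.
Only Alpha, Beta, Theta, and Zeta show the derived state '1' for II, supporting them as a clade.
Only Theta and Zeta show the derived state '1' for III, supporting them as a clade.
IV (derived state '1') is shared by Alpha and Beta — a synapomorphy uniting that clade.
Only Delta and Epsilon show the derived state '1' for V, supporting them as a clade.
Most parsimonious ingroup topology: (((Beta,Alpha),(Zeta,Theta)),(Delta,Epsilon)).
The clade {Theta, Zeta} is supported by III: its derived state '1' occurs in exactly those taxa and in no other taxon (including the outgroup).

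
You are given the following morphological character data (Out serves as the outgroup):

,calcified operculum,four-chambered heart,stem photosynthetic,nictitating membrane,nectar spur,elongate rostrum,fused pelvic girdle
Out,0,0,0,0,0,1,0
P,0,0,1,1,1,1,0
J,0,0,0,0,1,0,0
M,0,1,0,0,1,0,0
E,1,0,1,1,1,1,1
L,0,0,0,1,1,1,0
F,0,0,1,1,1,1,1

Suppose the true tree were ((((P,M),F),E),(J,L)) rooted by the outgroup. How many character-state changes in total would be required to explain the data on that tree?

Map each character onto ((((P,M),F),E),(J,L)) (rooted by Out) and count the minimum state changes it requires (Fitch parsimony):
calcified operculum: 1; four-chambered heart: 1; stem photosynthetic: 2; nictitating membrane: 3; nectar spur: 1; elongate rostrum: 2; fused pelvic girdle: 2.
Total tree length = 12.

12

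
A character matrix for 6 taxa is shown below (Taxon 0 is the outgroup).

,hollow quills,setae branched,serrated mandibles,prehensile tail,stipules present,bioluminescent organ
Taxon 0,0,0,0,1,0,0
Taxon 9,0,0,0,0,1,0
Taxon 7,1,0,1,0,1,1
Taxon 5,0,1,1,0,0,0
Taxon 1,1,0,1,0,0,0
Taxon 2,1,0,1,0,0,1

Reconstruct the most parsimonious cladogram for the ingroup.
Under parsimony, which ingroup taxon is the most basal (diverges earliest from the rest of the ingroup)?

Taxon 9

Character polarity is set by the outgroup: the derived state is whichever differs from the outgroup's state, so for prehensile tail the derived state is '0', and for the remaining characters it is '1'.
hollow quills: derived state '1' in Taxon 1, Taxon 2, and Taxon 7 only — synapomorphy for {Taxon 1, Taxon 2, Taxon 7}.
setae branched (derived state '1') is unique to Taxon 5 (autapomorphy; uninformative for grouping).
serrated mandibles (derived state '1') is shared by Taxon 1, Taxon 2, Taxon 5, and Taxon 7 — a synapomorphy uniting that clade.
prehensile tail (derived state '0') is shared by all ingroup taxa — unites the whole ingroup.
stipules present (state '1') occurs in Taxon 7 and Taxon 9 but conflicts with the nesting implied by the other characters — most parsimoniously interpreted as homoplasy.
bioluminescent organ: derived state '1' in Taxon 2 and Taxon 7 only — synapomorphy for {Taxon 2, Taxon 7}.
Most parsimonious ingroup topology: (Taxon 9,(((Taxon 7,Taxon 2),Taxon 1),Taxon 5)).
Taxon 9 is sister to the clade containing all other ingroup taxa, so it is the earliest-diverging (most basal) ingroup lineage.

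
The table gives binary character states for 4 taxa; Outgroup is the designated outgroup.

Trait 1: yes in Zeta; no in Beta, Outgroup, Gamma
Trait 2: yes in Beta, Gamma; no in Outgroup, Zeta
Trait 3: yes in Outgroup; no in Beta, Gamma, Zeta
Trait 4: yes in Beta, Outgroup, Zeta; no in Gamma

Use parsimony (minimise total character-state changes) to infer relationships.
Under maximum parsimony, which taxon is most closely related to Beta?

Character polarity is set by the outgroup: the derived state is whichever differs from the outgroup's state, so for Trait 3, Trait 4 the derived state is 'no', and for the remaining characters it is 'yes'.
Trait 1: derived state 'yes' in Zeta only — an autapomorphy, so it tells us nothing about relationships among taxa.
Trait 2: derived state 'yes' in Beta and Gamma only — synapomorphy for {Beta, Gamma}.
Trait 3 (derived state 'no') is shared by all ingroup taxa — unites the whole ingroup.
Trait 4: derived state 'no' in Gamma only — an autapomorphy, so it tells us nothing about relationships among taxa.
Most parsimonious ingroup topology: ((Gamma,Beta),Zeta).
Beta and Gamma form a cherry on this tree, so they are sister taxa.

Gamma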